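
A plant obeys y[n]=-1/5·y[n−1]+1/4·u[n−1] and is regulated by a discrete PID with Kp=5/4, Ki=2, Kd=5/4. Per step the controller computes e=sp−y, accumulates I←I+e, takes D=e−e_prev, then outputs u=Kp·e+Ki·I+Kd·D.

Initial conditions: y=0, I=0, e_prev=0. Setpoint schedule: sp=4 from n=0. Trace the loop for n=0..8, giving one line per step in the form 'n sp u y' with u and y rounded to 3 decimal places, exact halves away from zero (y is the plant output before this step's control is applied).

0 4 18.000 0.000
1 4 0.750 4.500
2 4 28.831 -0.713
3 4 -4.542 7.350
4 4 43.637 -2.606
5 4 -18.758 11.430
6 4 66.753 -6.976
7 4 -47.069 18.083
8 4 106.691 -15.384

(exact arithmetic carried between steps; '≈' marks a value shown rounded to 6 d.p. or computed from one; I and e_prev carry over from the previous line; the table rounds u and y to 3 d.p., halves away from zero)
n=0: y=0, sp=4, e=sp−y=4; I=4, D=e−e_prev=4; u=5/4·4+2·4+5/4·4=18; next y=-1/5·0+1/4·18=4.5
n=1: y=4.5, sp=4, e=sp−y=-0.5; I=3.5, D=e−e_prev=-4.5; u=5/4·(-0.5)+2·3.5+5/4·(-4.5)=0.75; next y=-1/5·4.5+1/4·0.75=-0.7125
n=2: y=-0.7125, sp=4, e=sp−y=4.7125; I=8.2125, D=e−e_prev=5.2125; u=5/4·4.7125+2·8.2125+5/4·5.2125=28.83125; next y=-1/5·(-0.7125)+1/4·28.83125≈7.350313
n=3: y≈7.350313, sp=4, e=sp−y≈-3.350313; I≈4.862188, D=e−e_prev≈-8.062813; u=5/4·(-3.350313)+2·4.862188+5/4·(-8.062813)≈-4.542031; next y=-1/5·7.350313+1/4·(-4.542031)≈-2.605570
n=4: y≈-2.605570, sp=4, e=sp−y≈6.605570; I≈11.467758, D=e−e_prev≈9.955883; u=5/4·6.605570+2·11.467758+5/4·9.955883≈43.637332; next y=-1/5·(-2.605570)+1/4·43.637332≈11.430447
n=5: y≈11.430447, sp=4, e=sp−y≈-7.430447; I≈4.037311, D=e−e_prev≈-14.036017; u=5/4·(-7.430447)+2·4.037311+5/4·(-14.036017)≈-18.758459; next y=-1/5·11.430447+1/4·(-18.758459)≈-6.975704
n=6: y≈-6.975704, sp=4, e=sp−y≈10.975704; I≈15.013015, D=e−e_prev≈18.406151; u=5/4·10.975704+2·15.013015+5/4·18.406151≈66.753349; next y=-1/5·(-6.975704)+1/4·66.753349≈18.083478
n=7: y≈18.083478, sp=4, e=sp−y≈-14.083478; I≈0.929537, D=e−e_prev≈-25.059182; u=5/4·(-14.083478)+2·0.929537+5/4·(-25.059182)≈-47.069252; next y=-1/5·18.083478+1/4·(-47.069252)≈-15.384009
n=8: y≈-15.384009, sp=4, e=sp−y≈19.384009; I≈20.313545, D=e−e_prev≈33.467487; u=5/4·19.384009+2·20.313545+5/4·33.467487≈106.691460; next y=-1/5·(-15.384009)+1/4·106.691460≈29.749667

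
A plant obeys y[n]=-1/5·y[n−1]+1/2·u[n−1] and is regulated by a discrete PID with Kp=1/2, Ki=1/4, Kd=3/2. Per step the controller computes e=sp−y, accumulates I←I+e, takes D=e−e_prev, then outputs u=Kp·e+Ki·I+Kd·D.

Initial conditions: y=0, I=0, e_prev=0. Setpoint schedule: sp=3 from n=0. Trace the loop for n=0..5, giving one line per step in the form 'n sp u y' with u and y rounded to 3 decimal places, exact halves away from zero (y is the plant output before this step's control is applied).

(exact arithmetic carried between steps; '≈' marks a value shown rounded to 6 d.p. or computed from one; I and e_prev carry over from the previous line; the table rounds u and y to 3 d.p., halves away from zero)
n=0: y=0, sp=3, e=sp−y=3; I=3, D=e−e_prev=3; u=1/2·3+1/4·3+3/2·3=6.75; next y=-1/5·0+1/2·6.75=3.375
n=1: y=3.375, sp=3, e=sp−y=-0.375; I=2.625, D=e−e_prev=-3.375; u=1/2·(-0.375)+1/4·2.625+3/2·(-3.375)=-4.59375; next y=-1/5·3.375+1/2·(-4.59375)=-2.971875
n=2: y=-2.971875, sp=3, e=sp−y=5.971875; I=8.596875, D=e−e_prev=6.346875; u=1/2·5.971875+1/4·8.596875+3/2·6.346875≈14.655469; next y=-1/5·(-2.971875)+1/2·14.655469≈7.922109
n=3: y≈7.922109, sp=3, e=sp−y≈-4.922109; I≈3.674766, D=e−e_prev≈-10.893984; u=1/2·(-4.922109)+1/4·3.674766+3/2·(-10.893984)≈-17.883340; next y=-1/5·7.922109+1/2·(-17.883340)≈-10.526092
n=4: y≈-10.526092, sp=3, e=sp−y≈13.526092; I≈17.200857, D=e−e_prev≈18.448201; u=1/2·13.526092+1/4·17.200857+3/2·18.448201≈38.735562; next y=-1/5·(-10.526092)+1/2·38.735562≈21.472999
n=5: y≈21.472999, sp=3, e=sp−y≈-18.472999; I≈-1.272142, D=e−e_prev≈-31.999091; u=1/2·(-18.472999)+1/4·(-1.272142)+3/2·(-31.999091)≈-57.553172; next y=-1/5·21.472999+1/2·(-57.553172)≈-33.071186

0 3 6.750 0.000
1 3 -4.594 3.375
2 3 14.655 -2.972
3 3 -17.883 7.922
4 3 38.736 -10.526
5 3 -57.553 21.473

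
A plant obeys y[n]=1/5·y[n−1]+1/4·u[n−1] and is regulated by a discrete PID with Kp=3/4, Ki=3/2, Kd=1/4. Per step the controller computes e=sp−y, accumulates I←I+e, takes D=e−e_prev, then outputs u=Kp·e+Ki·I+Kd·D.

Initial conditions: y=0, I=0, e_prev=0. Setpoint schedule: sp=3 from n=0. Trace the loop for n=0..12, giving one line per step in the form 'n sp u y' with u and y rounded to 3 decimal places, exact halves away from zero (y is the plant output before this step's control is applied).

(exact arithmetic carried between steps; '≈' marks a value shown rounded to 6 d.p. or computed from one; I and e_prev carry over from the previous line; the table rounds u and y to 3 d.p., halves away from zero)
n=0: y=0, sp=3, e=sp−y=3; I=3, D=e−e_prev=3; u=3/4·3+3/2·3+1/4·3=7.5; next y=1/5·0+1/4·7.5=1.875
n=1: y=1.875, sp=3, e=sp−y=1.125; I=4.125, D=e−e_prev=-1.875; u=3/4·1.125+3/2·4.125+1/4·(-1.875)=6.5625; next y=1/5·1.875+1/4·6.5625=2.015625
n=2: y=2.015625, sp=3, e=sp−y=0.984375; I=5.109375, D=e−e_prev=-0.140625; u=3/4·0.984375+3/2·5.109375+1/4·(-0.140625)≈8.367188; next y=1/5·2.015625+1/4·8.367188≈2.494922
n=3: y≈2.494922, sp=3, e=sp−y≈0.505078; I≈5.614453, D=e−e_prev≈-0.479297; u=3/4·0.505078+3/2·5.614453+1/4·(-0.479297)≈8.680664; next y=1/5·2.494922+1/4·8.680664≈2.669150
n=4: y≈2.669150, sp=3, e=sp−y≈0.330850; I≈5.945303, D=e−e_prev≈-0.174229; u=3/4·0.330850+3/2·5.945303+1/4·(-0.174229)≈9.122534; next y=1/5·2.669150+1/4·9.122534≈2.814464
n=5: y≈2.814464, sp=3, e=sp−y≈0.185536; I≈6.130839, D=e−e_prev≈-0.145313; u=3/4·0.185536+3/2·6.130839+1/4·(-0.145313)≈9.299083; next y=1/5·2.814464+1/4·9.299083≈2.887663
n=6: y≈2.887663, sp=3, e=sp−y≈0.112337; I≈6.243176, D=e−e_prev≈-0.073200; u=3/4·0.112337+3/2·6.243176+1/4·(-0.073200)≈9.430716; next y=1/5·2.887663+1/4·9.430716≈2.935212
n=7: y≈2.935212, sp=3, e=sp−y≈0.064788; I≈6.307964, D=e−e_prev≈-0.047548; u=3/4·0.064788+3/2·6.307964+1/4·(-0.047548)≈9.498650; next y=1/5·2.935212+1/4·9.498650≈2.961705
n=8: y≈2.961705, sp=3, e=sp−y≈0.038295; I≈6.346259, D=e−e_prev≈-0.026493; u=3/4·0.038295+3/2·6.346259+1/4·(-0.026493)≈9.541487; next y=1/5·2.961705+1/4·9.541487≈2.977713
n=9: y≈2.977713, sp=3, e=sp−y≈0.022287; I≈6.368546, D=e−e_prev≈-0.016008; u=3/4·0.022287+3/2·6.368546+1/4·(-0.016008)≈9.565533; next y=1/5·2.977713+1/4·9.565533≈2.986926
n=10: y≈2.986926, sp=3, e=sp−y≈0.013074; I≈6.381621, D=e−e_prev≈-0.009213; u=3/4·0.013074+3/2·6.381621+1/4·(-0.009213)≈9.579933; next y=1/5·2.986926+1/4·9.579933≈2.992368
n=11: y≈2.992368, sp=3, e=sp−y≈0.007632; I≈6.389252, D=e−e_prev≈-0.005443; u=3/4·0.007632+3/2·6.389252+1/4·(-0.005443)≈9.588241; next y=1/5·2.992368+1/4·9.588241≈2.995534
n=12: y≈2.995534, sp=3, e=sp−y≈0.004466; I≈6.393718, D=e−e_prev≈-0.003166; u=3/4·0.004466+3/2·6.393718+1/4·(-0.003166)≈9.593135; next y=1/5·2.995534+1/4·9.593135≈2.997391

0 3 7.500 0.000
1 3 6.563 1.875
2 3 8.367 2.016
3 3 8.681 2.495
4 3 9.123 2.669
5 3 9.299 2.814
6 3 9.431 2.888
7 3 9.499 2.935
8 3 9.541 2.962
9 3 9.566 2.978
10 3 9.580 2.987
11 3 9.588 2.992
12 3 9.593 2.996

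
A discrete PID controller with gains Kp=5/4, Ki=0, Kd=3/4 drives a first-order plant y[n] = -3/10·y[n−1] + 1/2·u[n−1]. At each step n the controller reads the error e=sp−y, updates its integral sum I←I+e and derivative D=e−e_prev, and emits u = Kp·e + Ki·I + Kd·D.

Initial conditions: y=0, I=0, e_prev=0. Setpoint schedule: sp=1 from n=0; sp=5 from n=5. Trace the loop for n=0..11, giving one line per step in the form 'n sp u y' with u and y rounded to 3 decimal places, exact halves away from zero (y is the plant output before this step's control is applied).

(exact arithmetic carried between steps; '≈' marks a value shown rounded to 6 d.p. or computed from one; I and e_prev carry over from the previous line; the table rounds u and y to 3 d.p., halves away from zero)
n=0: y=0, sp=1, e=sp−y=1; I=1, D=e−e_prev=1; u=5/4·1+0·1+3/4·1=2; next y=-3/10·0+1/2·2=1
n=1: y=1, sp=1, e=sp−y=0; I=1, D=e−e_prev=-1; u=5/4·0+0·1+3/4·(-1)=-0.75; next y=-3/10·1+1/2·(-0.75)=-0.675
n=2: y=-0.675, sp=1, e=sp−y=1.675; I=2.675, D=e−e_prev=1.675; u=5/4·1.675+0·2.675+3/4·1.675=3.35; next y=-3/10·(-0.675)+1/2·3.35=1.8775
n=3: y=1.8775, sp=1, e=sp−y=-0.8775; I=1.7975, D=e−e_prev=-2.5525; u=5/4·(-0.8775)+0·1.7975+3/4·(-2.5525)=-3.01125; next y=-3/10·1.8775+1/2·(-3.01125)=-2.068875
n=4: y=-2.068875, sp=1, e=sp−y=3.068875; I=4.866375, D=e−e_prev=3.946375; u=5/4·3.068875+0·4.866375+3/4·3.946375=6.795875; next y=-3/10·(-2.068875)+1/2·6.795875=4.0186
n=5: y=4.0186, sp=5, e=sp−y=0.9814; I=5.847775, D=e−e_prev=-2.087475; u=5/4·0.9814+0·5.847775+3/4·(-2.087475)≈-0.338856; next y=-3/10·4.0186+1/2·(-0.338856)≈-1.375008
n=6: y≈-1.375008, sp=5, e=sp−y≈6.375008; I≈12.222783, D=e−e_prev≈5.393608; u=5/4·6.375008+0·12.222783+3/4·5.393608≈12.013966; next y=-3/10·(-1.375008)+1/2·12.013966≈6.419486
n=7: y≈6.419486, sp=5, e=sp−y≈-1.419486; I≈10.803298, D=e−e_prev≈-7.794494; u=5/4·(-1.419486)+0·10.803298+3/4·(-7.794494)≈-7.620227; next y=-3/10·6.419486+1/2·(-7.620227)≈-5.735959
n=8: y≈-5.735959, sp=5, e=sp−y≈10.735959; I≈21.539257, D=e−e_prev≈12.155445; u=5/4·10.735959+0·21.539257+3/4·12.155445≈22.536533; next y=-3/10·(-5.735959)+1/2·22.536533≈12.989054
n=9: y≈12.989054, sp=5, e=sp−y≈-7.989054; I≈13.550203, D=e−e_prev≈-18.725013; u=5/4·(-7.989054)+0·13.550203+3/4·(-18.725013)≈-24.030078; next y=-3/10·12.989054+1/2·(-24.030078)≈-15.911755
n=10: y≈-15.911755, sp=5, e=sp−y≈20.911755; I≈34.461958, D=e−e_prev≈28.900809; u=5/4·20.911755+0·34.461958+3/4·28.900809≈47.815301; next y=-3/10·(-15.911755)+1/2·47.815301≈28.681177
n=11: y≈28.681177, sp=5, e=sp−y≈-23.681177; I≈10.780781, D=e−e_prev≈-44.592932; u=5/4·(-23.681177)+0·10.780781+3/4·(-44.592932)≈-63.046170; next y=-3/10·28.681177+1/2·(-63.046170)≈-40.127438

0 1 2.000 0.000
1 1 -0.750 1.000
2 1 3.350 -0.675
3 1 -3.011 1.878
4 1 6.796 -2.069
5 5 -0.339 4.019
6 5 12.014 -1.375
7 5 -7.620 6.419
8 5 22.537 -5.736
9 5 -24.030 12.989
10 5 47.815 -15.912
11 5 -63.046 28.681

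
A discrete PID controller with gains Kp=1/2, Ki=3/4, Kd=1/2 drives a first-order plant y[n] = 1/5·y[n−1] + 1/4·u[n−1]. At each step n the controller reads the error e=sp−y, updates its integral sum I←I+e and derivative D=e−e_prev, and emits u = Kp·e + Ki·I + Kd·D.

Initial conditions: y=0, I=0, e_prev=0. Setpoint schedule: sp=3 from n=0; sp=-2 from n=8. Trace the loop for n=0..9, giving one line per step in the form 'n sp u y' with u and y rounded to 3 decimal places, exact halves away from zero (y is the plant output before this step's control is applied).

0 3 5.250 0.000
1 3 3.703 1.313
2 3 5.842 1.188
3 3 6.247 1.698
4 3 7.123 1.901
5 3 7.594 2.161
6 3 8.056 2.331
7 3 8.381 2.480
8 -2 -0.099 2.591
9 -2 2.684 0.494

(exact arithmetic carried between steps; '≈' marks a value shown rounded to 6 d.p. or computed from one; I and e_prev carry over from the previous line; the table rounds u and y to 3 d.p., halves away from zero)
n=0: y=0, sp=3, e=sp−y=3; I=3, D=e−e_prev=3; u=1/2·3+3/4·3+1/2·3=5.25; next y=1/5·0+1/4·5.25=1.3125
n=1: y=1.3125, sp=3, e=sp−y=1.6875; I=4.6875, D=e−e_prev=-1.3125; u=1/2·1.6875+3/4·4.6875+1/2·(-1.3125)=3.703125; next y=1/5·1.3125+1/4·3.703125≈1.188281
n=2: y≈1.188281, sp=3, e=sp−y≈1.811719; I≈6.499219, D=e−e_prev≈0.124219; u=1/2·1.811719+3/4·6.499219+1/2·0.124219≈5.842383; next y=1/5·1.188281+1/4·5.842383≈1.698252
n=3: y≈1.698252, sp=3, e=sp−y≈1.301748; I≈7.800967, D=e−e_prev≈-0.509971; u=1/2·1.301748+3/4·7.800967+1/2·(-0.509971)≈6.246614; next y=1/5·1.698252+1/4·6.246614≈1.901304
n=4: y≈1.901304, sp=3, e=sp−y≈1.098696; I≈8.899663, D=e−e_prev≈-0.203052; u=1/2·1.098696+3/4·8.899663+1/2·(-0.203052)≈7.122569; next y=1/5·1.901304+1/4·7.122569≈2.160903
n=5: y≈2.160903, sp=3, e=sp−y≈0.839097; I≈9.738760, D=e−e_prev≈-0.259599; u=1/2·0.839097+3/4·9.738760+1/2·(-0.259599)≈7.593819; next y=1/5·2.160903+1/4·7.593819≈2.330635
n=6: y≈2.330635, sp=3, e=sp−y≈0.669365; I≈10.408125, D=e−e_prev≈-0.169732; u=1/2·0.669365+3/4·10.408125+1/2·(-0.169732)≈8.055910; next y=1/5·2.330635+1/4·8.055910≈2.480104
n=7: y≈2.480104, sp=3, e=sp−y≈0.519896; I≈10.928020, D=e−e_prev≈-0.149469; u=1/2·0.519896+3/4·10.928020+1/2·(-0.149469)≈8.381228; next y=1/5·2.480104+1/4·8.381228≈2.591328
n=8: y≈2.591328, sp=-2, e=sp−y≈-4.591328; I≈6.336692, D=e−e_prev≈-5.111223; u=1/2·(-4.591328)+3/4·6.336692+1/2·(-5.111223)≈-0.098757; next y=1/5·2.591328+1/4·(-0.098757)≈0.493576
n=9: y≈0.493576, sp=-2, e=sp−y≈-2.493576; I≈3.843116, D=e−e_prev≈2.097752; u=1/2·(-2.493576)+3/4·3.843116+1/2·2.097752≈2.684424; next y=1/5·0.493576+1/4·2.684424≈0.769821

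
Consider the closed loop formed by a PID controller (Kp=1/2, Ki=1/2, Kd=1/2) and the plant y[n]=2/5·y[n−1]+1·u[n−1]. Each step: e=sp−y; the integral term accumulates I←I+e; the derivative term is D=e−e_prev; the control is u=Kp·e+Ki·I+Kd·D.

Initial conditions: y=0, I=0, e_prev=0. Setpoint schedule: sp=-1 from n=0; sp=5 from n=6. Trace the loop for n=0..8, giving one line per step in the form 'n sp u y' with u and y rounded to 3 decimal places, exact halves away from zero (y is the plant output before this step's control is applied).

0 -1 -1.500 0.000
1 -1 0.750 -1.500
2 -1 -2.225 0.150
3 -1 1.498 -2.165
4 -1 -3.272 0.632
5 -1 2.787 -3.020
6 5 4.073 1.579
7 5 0.394 4.705
8 5 5.747 2.276

(exact arithmetic carried between steps; '≈' marks a value shown rounded to 6 d.p. or computed from one; I and e_prev carry over from the previous line; the table rounds u and y to 3 d.p., halves away from zero)
n=0: y=0, sp=-1, e=sp−y=-1; I=-1, D=e−e_prev=-1; u=1/2·(-1)+1/2·(-1)+1/2·(-1)=-1.5; next y=2/5·0+1·(-1.5)=-1.5
n=1: y=-1.5, sp=-1, e=sp−y=0.5; I=-0.5, D=e−e_prev=1.5; u=1/2·0.5+1/2·(-0.5)+1/2·1.5=0.75; next y=2/5·(-1.5)+1·0.75=0.15
n=2: y=0.15, sp=-1, e=sp−y=-1.15; I=-1.65, D=e−e_prev=-1.65; u=1/2·(-1.15)+1/2·(-1.65)+1/2·(-1.65)=-2.225; next y=2/5·0.15+1·(-2.225)=-2.165
n=3: y=-2.165, sp=-1, e=sp−y=1.165; I=-0.485, D=e−e_prev=2.315; u=1/2·1.165+1/2·(-0.485)+1/2·2.315=1.4975; next y=2/5·(-2.165)+1·1.4975=0.6315
n=4: y=0.6315, sp=-1, e=sp−y=-1.6315; I=-2.1165, D=e−e_prev=-2.7965; u=1/2·(-1.6315)+1/2·(-2.1165)+1/2·(-2.7965)=-3.27225; next y=2/5·0.6315+1·(-3.27225)=-3.01965
n=5: y=-3.01965, sp=-1, e=sp−y=2.01965; I=-0.09685, D=e−e_prev=3.65115; u=1/2·2.01965+1/2·(-0.09685)+1/2·3.65115=2.786975; next y=2/5·(-3.01965)+1·2.786975=1.579115
n=6: y=1.579115, sp=5, e=sp−y=3.420885; I=3.324035, D=e−e_prev=1.401235; u=1/2·3.420885+1/2·3.324035+1/2·1.401235≈4.073078; next y=2/5·1.579115+1·4.073078≈4.704724
n=7: y≈4.704724, sp=5, e=sp−y≈0.295277; I≈3.619312, D=e−e_prev≈-3.125609; u=1/2·0.295277+1/2·3.619312+1/2·(-3.125609)≈0.394490; next y=2/5·4.704724+1·0.394490≈2.276379
n=8: y≈2.276379, sp=5, e=sp−y≈2.723621; I≈6.342932, D=e−e_prev≈2.428344; u=1/2·2.723621+1/2·6.342932+1/2·2.428344≈5.747449; next y=2/5·2.276379+1·5.747449≈6.658000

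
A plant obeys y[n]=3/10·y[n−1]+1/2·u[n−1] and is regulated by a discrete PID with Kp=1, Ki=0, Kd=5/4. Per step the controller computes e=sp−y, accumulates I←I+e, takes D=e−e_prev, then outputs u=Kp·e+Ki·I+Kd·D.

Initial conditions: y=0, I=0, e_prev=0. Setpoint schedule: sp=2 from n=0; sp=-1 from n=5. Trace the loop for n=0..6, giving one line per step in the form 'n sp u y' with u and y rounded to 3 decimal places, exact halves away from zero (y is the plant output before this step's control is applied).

0 2 4.500 0.000
1 2 -3.063 2.250
2 2 6.739 -0.856
3 2 -6.074 3.113
4 2 10.623 -2.103
5 -1 -17.910 4.680
6 -1 21.840 -7.551

(exact arithmetic carried between steps; '≈' marks a value shown rounded to 6 d.p. or computed from one; I and e_prev carry over from the previous line; the table rounds u and y to 3 d.p., halves away from zero)
n=0: y=0, sp=2, e=sp−y=2; I=2, D=e−e_prev=2; u=1·2+0·2+5/4·2=4.5; next y=3/10·0+1/2·4.5=2.25
n=1: y=2.25, sp=2, e=sp−y=-0.25; I=1.75, D=e−e_prev=-2.25; u=1·(-0.25)+0·1.75+5/4·(-2.25)=-3.0625; next y=3/10·2.25+1/2·(-3.0625)=-0.85625
n=2: y=-0.85625, sp=2, e=sp−y=2.85625; I=4.60625, D=e−e_prev=3.10625; u=1·2.85625+0·4.60625+5/4·3.10625≈6.739063; next y=3/10·(-0.85625)+1/2·6.739063≈3.112656
n=3: y≈3.112656, sp=2, e=sp−y≈-1.112656; I≈3.493594, D=e−e_prev≈-3.968906; u=1·(-1.112656)+0·3.493594+5/4·(-3.968906)≈-6.073789; next y=3/10·3.112656+1/2·(-6.073789)≈-2.103098
n=4: y≈-2.103098, sp=2, e=sp−y≈4.103098; I≈7.596691, D=e−e_prev≈5.215754; u=1·4.103098+0·7.596691+5/4·5.215754≈10.622790; next y=3/10·(-2.103098)+1/2·10.622790≈4.680466
n=5: y≈4.680466, sp=-1, e=sp−y≈-5.680466; I≈1.916226, D=e−e_prev≈-9.783563; u=1·(-5.680466)+0·1.916226+5/4·(-9.783563)≈-17.909920; next y=3/10·4.680466+1/2·(-17.909920)≈-7.550820
n=6: y≈-7.550820, sp=-1, e=sp−y≈6.550820; I≈8.467046, D=e−e_prev≈12.231286; u=1·6.550820+0·8.467046+5/4·12.231286≈21.839928; next y=3/10·(-7.550820)+1/2·21.839928≈8.654718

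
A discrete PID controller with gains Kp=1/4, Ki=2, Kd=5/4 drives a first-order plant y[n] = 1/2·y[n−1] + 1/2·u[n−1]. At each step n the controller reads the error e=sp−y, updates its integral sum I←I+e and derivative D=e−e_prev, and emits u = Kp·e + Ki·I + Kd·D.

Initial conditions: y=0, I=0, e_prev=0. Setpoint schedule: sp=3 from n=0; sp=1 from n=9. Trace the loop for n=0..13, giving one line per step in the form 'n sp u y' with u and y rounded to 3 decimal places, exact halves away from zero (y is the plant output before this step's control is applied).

(exact arithmetic carried between steps; '≈' marks a value shown rounded to 6 d.p. or computed from one; I and e_prev carry over from the previous line; the table rounds u and y to 3 d.p., halves away from zero)
n=0: y=0, sp=3, e=sp−y=3; I=3, D=e−e_prev=3; u=1/4·3+2·3+5/4·3=10.5; next y=1/2·0+1/2·10.5=5.25
n=1: y=5.25, sp=3, e=sp−y=-2.25; I=0.75, D=e−e_prev=-5.25; u=1/4·(-2.25)+2·0.75+5/4·(-5.25)=-5.625; next y=1/2·5.25+1/2·(-5.625)=-0.1875
n=2: y=-0.1875, sp=3, e=sp−y=3.1875; I=3.9375, D=e−e_prev=5.4375; u=1/4·3.1875+2·3.9375+5/4·5.4375=15.46875; next y=1/2·(-0.1875)+1/2·15.46875=7.640625
n=3: y=7.640625, sp=3, e=sp−y=-4.640625; I=-0.703125, D=e−e_prev=-7.828125; u=1/4·(-4.640625)+2·(-0.703125)+5/4·(-7.828125)≈-12.351563; next y=1/2·7.640625+1/2·(-12.351563)≈-2.355469
n=4: y≈-2.355469, sp=3, e=sp−y≈5.355469; I≈4.652344, D=e−e_prev≈9.996094; u=1/4·5.355469+2·4.652344+5/4·9.996094≈23.138672; next y=1/2·(-2.355469)+1/2·23.138672≈10.391602
n=5: y≈10.391602, sp=3, e=sp−y≈-7.391602; I≈-2.739258, D=e−e_prev≈-12.747070; u=1/4·(-7.391602)+2·(-2.739258)+5/4·(-12.747070)≈-23.260254; next y=1/2·10.391602+1/2·(-23.260254)≈-6.434326
n=6: y≈-6.434326, sp=3, e=sp−y≈9.434326; I≈6.695068, D=e−e_prev≈16.825928; u=1/4·9.434326+2·6.695068+5/4·16.825928≈36.781128; next y=1/2·(-6.434326)+1/2·36.781128≈15.173401
n=7: y≈15.173401, sp=3, e=sp−y≈-12.173401; I≈-5.478333, D=e−e_prev≈-21.607727; u=1/4·(-12.173401)+2·(-5.478333)+5/4·(-21.607727)≈-41.009674; next y=1/2·15.173401+1/2·(-41.009674)≈-12.918137
n=8: y≈-12.918137, sp=3, e=sp−y≈15.918137; I≈10.439804, D=e−e_prev≈28.091537; u=1/4·15.918137+2·10.439804+5/4·28.091537≈59.973564; next y=1/2·(-12.918137)+1/2·59.973564≈23.527714
n=9: y≈23.527714, sp=1, e=sp−y≈-22.527714; I≈-12.087910, D=e−e_prev≈-38.445850; u=1/4·(-22.527714)+2·(-12.087910)+5/4·(-38.445850)≈-77.865061; next y=1/2·23.527714+1/2·(-77.865061)≈-27.168674
n=10: y≈-27.168674, sp=1, e=sp−y≈28.168674; I≈16.080764, D=e−e_prev≈50.696387; u=1/4·28.168674+2·16.080764+5/4·50.696387≈102.574180; next y=1/2·(-27.168674)+1/2·102.574180≈37.702753
n=11: y≈37.702753, sp=1, e=sp−y≈-36.702753; I≈-20.621989, D=e−e_prev≈-64.871427; u=1/4·(-36.702753)+2·(-20.621989)+5/4·(-64.871427)≈-131.508951; next y=1/2·37.702753+1/2·(-131.508951)≈-46.903099
n=12: y≈-46.903099, sp=1, e=sp−y≈47.903099; I≈27.281109, D=e−e_prev≈84.605852; u=1/4·47.903099+2·27.281109+5/4·84.605852≈172.295308; next y=1/2·(-46.903099)+1/2·172.295308≈62.696105
n=13: y≈62.696105, sp=1, e=sp−y≈-61.696105; I≈-34.414996, D=e−e_prev≈-109.599204; u=1/4·(-61.696105)+2·(-34.414996)+5/4·(-109.599204)≈-221.253022; next y=1/2·62.696105+1/2·(-221.253022)≈-79.278458

0 3 10.500 0.000
1 3 -5.625 5.250
2 3 15.469 -0.188
3 3 -12.352 7.641
4 3 23.139 -2.355
5 3 -23.260 10.392
6 3 36.781 -6.434
7 3 -41.010 15.173
8 3 59.974 -12.918
9 1 -77.865 23.528
10 1 102.574 -27.169
11 1 -131.509 37.703
12 1 172.295 -46.903
13 1 -221.253 62.696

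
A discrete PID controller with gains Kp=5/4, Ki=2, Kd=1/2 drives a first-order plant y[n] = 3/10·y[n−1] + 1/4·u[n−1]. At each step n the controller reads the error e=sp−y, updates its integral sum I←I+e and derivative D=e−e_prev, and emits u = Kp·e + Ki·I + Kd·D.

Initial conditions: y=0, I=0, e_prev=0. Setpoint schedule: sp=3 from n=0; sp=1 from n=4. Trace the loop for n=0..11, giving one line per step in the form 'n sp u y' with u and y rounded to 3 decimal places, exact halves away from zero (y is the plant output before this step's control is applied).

(exact arithmetic carried between steps; '≈' marks a value shown rounded to 6 d.p. or computed from one; I and e_prev carry over from the previous line; the table rounds u and y to 3 d.p., halves away from zero)
n=0: y=0, sp=3, e=sp−y=3; I=3, D=e−e_prev=3; u=5/4·3+2·3+1/2·3=11.25; next y=3/10·0+1/4·11.25=2.8125
n=1: y=2.8125, sp=3, e=sp−y=0.1875; I=3.1875, D=e−e_prev=-2.8125; u=5/4·0.1875+2·3.1875+1/2·(-2.8125)=5.203125; next y=3/10·2.8125+1/4·5.203125≈2.144531
n=2: y≈2.144531, sp=3, e=sp−y≈0.855469; I≈4.042969, D=e−e_prev≈0.667969; u=5/4·0.855469+2·4.042969+1/2·0.667969≈9.489258; next y=3/10·2.144531+1/4·9.489258≈3.015674
n=3: y≈3.015674, sp=3, e=sp−y≈-0.015674; I≈4.027295, D=e−e_prev≈-0.871143; u=5/4·(-0.015674)+2·4.027295+1/2·(-0.871143)≈7.599426; next y=3/10·3.015674+1/4·7.599426≈2.804559
n=4: y≈2.804559, sp=1, e=sp−y≈-1.804559; I≈2.222736, D=e−e_prev≈-1.788885; u=5/4·(-1.804559)+2·2.222736+1/2·(-1.788885)≈1.295332; next y=3/10·2.804559+1/4·1.295332≈1.165201
n=5: y≈1.165201, sp=1, e=sp−y≈-0.165201; I≈2.057536, D=e−e_prev≈1.639358; u=5/4·(-0.165201)+2·2.057536+1/2·1.639358≈4.728250; next y=3/10·1.165201+1/4·4.728250≈1.531623
n=6: y≈1.531623, sp=1, e=sp−y≈-0.531623; I≈1.525913, D=e−e_prev≈-0.366422; u=5/4·(-0.531623)+2·1.525913+1/2·(-0.366422)≈2.204087; next y=3/10·1.531623+1/4·2.204087≈1.010508
n=7: y≈1.010508, sp=1, e=sp−y≈-0.010508; I≈1.515405, D=e−e_prev≈0.521114; u=5/4·(-0.010508)+2·1.515405+1/2·0.521114≈3.278231; next y=3/10·1.010508+1/4·3.278231≈1.122710
n=8: y≈1.122710, sp=1, e=sp−y≈-0.122710; I≈1.392694, D=e−e_prev≈-0.112202; u=5/4·(-0.122710)+2·1.392694+1/2·(-0.112202)≈2.575900; next y=3/10·1.122710+1/4·2.575900≈0.980788
n=9: y≈0.980788, sp=1, e=sp−y≈0.019212; I≈1.411906, D=e−e_prev≈0.141922; u=5/4·0.019212+2·1.411906+1/2·0.141922≈2.918788; next y=3/10·0.980788+1/4·2.918788≈1.023934
n=10: y≈1.023934, sp=1, e=sp−y≈-0.023934; I≈1.387973, D=e−e_prev≈-0.043145; u=5/4·(-0.023934)+2·1.387973+1/2·(-0.043145)≈2.724456; next y=3/10·1.023934+1/4·2.724456≈0.988294
n=11: y≈0.988294, sp=1, e=sp−y≈0.011706; I≈1.399679, D=e−e_prev≈0.035640; u=5/4·0.011706+2·1.399679+1/2·0.035640≈2.831810; next y=3/10·0.988294+1/4·2.831810≈1.004441

0 3 11.250 0.000
1 3 5.203 2.813
2 3 9.489 2.145
3 3 7.599 3.016
4 1 1.295 2.805
5 1 4.728 1.165
6 1 2.204 1.532
7 1 3.278 1.011
8 1 2.576 1.123
9 1 2.919 0.981
10 1 2.724 1.024
11 1 2.832 0.988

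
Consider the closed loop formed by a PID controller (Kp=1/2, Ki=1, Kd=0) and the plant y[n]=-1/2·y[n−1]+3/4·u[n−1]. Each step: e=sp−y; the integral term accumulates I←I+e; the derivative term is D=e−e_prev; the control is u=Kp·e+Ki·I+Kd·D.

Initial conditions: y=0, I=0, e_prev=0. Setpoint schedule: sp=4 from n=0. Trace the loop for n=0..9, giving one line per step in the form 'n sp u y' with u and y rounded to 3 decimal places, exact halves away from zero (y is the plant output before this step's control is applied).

(exact arithmetic carried between steps; '≈' marks a value shown rounded to 6 d.p. or computed from one; I and e_prev carry over from the previous line; the table rounds u and y to 3 d.p., halves away from zero)
n=0: y=0, sp=4, e=sp−y=4; I=4, D=e−e_prev=4; u=1/2·4+1·4+0·4=6; next y=-1/2·0+3/4·6=4.5
n=1: y=4.5, sp=4, e=sp−y=-0.5; I=3.5, D=e−e_prev=-4.5; u=1/2·(-0.5)+1·3.5+0·(-4.5)=3.25; next y=-1/2·4.5+3/4·3.25=0.1875
n=2: y=0.1875, sp=4, e=sp−y=3.8125; I=7.3125, D=e−e_prev=4.3125; u=1/2·3.8125+1·7.3125+0·4.3125=9.21875; next y=-1/2·0.1875+3/4·9.21875≈6.820313
n=3: y≈6.820313, sp=4, e=sp−y≈-2.820313; I≈4.492188, D=e−e_prev≈-6.632813; u=1/2·(-2.820313)+1·4.492188+0·(-6.632813)≈3.082031; next y=-1/2·6.820313+3/4·3.082031≈-1.098633
n=4: y≈-1.098633, sp=4, e=sp−y≈5.098633; I≈9.590820, D=e−e_prev≈7.918945; u=1/2·5.098633+1·9.590820+0·7.918945≈12.140137; next y=-1/2·(-1.098633)+3/4·12.140137≈9.654419
n=5: y≈9.654419, sp=4, e=sp−y≈-5.654419; I≈3.936401, D=e−e_prev≈-10.753052; u=1/2·(-5.654419)+1·3.936401+0·(-10.753052)≈1.109192; next y=-1/2·9.654419+3/4·1.109192≈-3.995316
n=6: y≈-3.995316, sp=4, e=sp−y≈7.995316; I≈11.931717, D=e−e_prev≈13.649734; u=1/2·7.995316+1·11.931717+0·13.649734≈15.929375; next y=-1/2·(-3.995316)+3/4·15.929375≈13.944689
n=7: y≈13.944689, sp=4, e=sp−y≈-9.944689; I≈1.987028, D=e−e_prev≈-17.940004; u=1/2·(-9.944689)+1·1.987028+0·(-17.940004)≈-2.985316; next y=-1/2·13.944689+3/4·(-2.985316)≈-9.211332
n=8: y≈-9.211332, sp=4, e=sp−y≈13.211332; I≈15.198360, D=e−e_prev≈23.156020; u=1/2·13.211332+1·15.198360+0·23.156020≈21.804026; next y=-1/2·(-9.211332)+3/4·21.804026≈20.958685
n=9: y≈20.958685, sp=4, e=sp−y≈-16.958685; I≈-1.760325, D=e−e_prev≈-30.170017; u=1/2·(-16.958685)+1·(-1.760325)+0·(-30.170017)≈-10.239668; next y=-1/2·20.958685+3/4·(-10.239668)≈-18.159093

0 4 6.000 0.000
1 4 3.250 4.500
2 4 9.219 0.188
3 4 3.082 6.820
4 4 12.140 -1.099
5 4 1.109 9.654
6 4 15.929 -3.995
7 4 -2.985 13.945
8 4 21.804 -9.211
9 4 -10.240 20.959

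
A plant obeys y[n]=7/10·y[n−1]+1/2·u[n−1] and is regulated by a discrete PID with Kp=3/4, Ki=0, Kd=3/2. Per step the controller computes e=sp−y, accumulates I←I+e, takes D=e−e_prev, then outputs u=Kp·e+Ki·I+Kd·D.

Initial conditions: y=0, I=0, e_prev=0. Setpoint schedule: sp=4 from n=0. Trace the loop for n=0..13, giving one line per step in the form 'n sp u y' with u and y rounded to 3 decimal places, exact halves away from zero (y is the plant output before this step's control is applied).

0 4 9.000 0.000
1 4 -7.125 4.500
2 4 10.678 -0.413
3 4 -8.982 5.050
4 4 12.726 -0.956
5 4 -11.245 5.694
6 4 15.224 -1.637
7 4 -14.004 6.466
8 4 18.269 -2.476
9 4 -17.367 7.402
10 4 21.983 -3.502
11 4 -21.468 8.540
12 4 26.511 -4.756
13 4 -26.468 9.926

(exact arithmetic carried between steps; '≈' marks a value shown rounded to 6 d.p. or computed from one; I and e_prev carry over from the previous line; the table rounds u and y to 3 d.p., halves away from zero)
n=0: y=0, sp=4, e=sp−y=4; I=4, D=e−e_prev=4; u=3/4·4+0·4+3/2·4=9; next y=7/10·0+1/2·9=4.5
n=1: y=4.5, sp=4, e=sp−y=-0.5; I=3.5, D=e−e_prev=-4.5; u=3/4·(-0.5)+0·3.5+3/2·(-4.5)=-7.125; next y=7/10·4.5+1/2·(-7.125)=-0.4125
n=2: y=-0.4125, sp=4, e=sp−y=4.4125; I=7.9125, D=e−e_prev=4.9125; u=3/4·4.4125+0·7.9125+3/2·4.9125=10.678125; next y=7/10·(-0.4125)+1/2·10.678125≈5.050313
n=3: y≈5.050313, sp=4, e=sp−y≈-1.050313; I≈6.862188, D=e−e_prev≈-5.462813; u=3/4·(-1.050313)+0·6.862188+3/2·(-5.462813)≈-8.981953; next y=7/10·5.050313+1/2·(-8.981953)≈-0.955758
n=4: y≈-0.955758, sp=4, e=sp−y≈4.955758; I≈11.817945, D=e−e_prev≈6.006070; u=3/4·4.955758+0·11.817945+3/2·6.006070≈12.725924; next y=7/10·(-0.955758)+1/2·12.725924≈5.693931
n=5: y≈5.693931, sp=4, e=sp−y≈-1.693931; I≈10.124014, D=e−e_prev≈-6.649689; u=3/4·(-1.693931)+0·10.124014+3/2·(-6.649689)≈-11.244982; next y=7/10·5.693931+1/2·(-11.244982)≈-1.636739
n=6: y≈-1.636739, sp=4, e=sp−y≈5.636739; I≈15.760753, D=e−e_prev≈7.330671; u=3/4·5.636739+0·15.760753+3/2·7.330671≈15.223560; next y=7/10·(-1.636739)+1/2·15.223560≈6.466063
n=7: y≈6.466063, sp=4, e=sp−y≈-2.466063; I≈13.294690, D=e−e_prev≈-8.102802; u=3/4·(-2.466063)+0·13.294690+3/2·(-8.102802)≈-14.003750; next y=7/10·6.466063+1/2·(-14.003750)≈-2.475631
n=8: y≈-2.475631, sp=4, e=sp−y≈6.475631; I≈19.770321, D=e−e_prev≈8.941694; u=3/4·6.475631+0·19.770321+3/2·8.941694≈18.269264; next y=7/10·(-2.475631)+1/2·18.269264≈7.401690
n=9: y≈7.401690, sp=4, e=sp−y≈-3.401690; I≈16.368631, D=e−e_prev≈-9.877321; u=3/4·(-3.401690)+0·16.368631+3/2·(-9.877321)≈-17.367250; next y=7/10·7.401690+1/2·(-17.367250)≈-3.502442
n=10: y≈-3.502442, sp=4, e=sp−y≈7.502442; I≈23.871073, D=e−e_prev≈10.904132; u=3/4·7.502442+0·23.871073+3/2·10.904132≈21.983029; next y=7/10·(-3.502442)+1/2·21.983029≈8.539805
n=11: y≈8.539805, sp=4, e=sp−y≈-4.539805; I≈19.331267, D=e−e_prev≈-12.042247; u=3/4·(-4.539805)+0·19.331267+3/2·(-12.042247)≈-21.468225; next y=7/10·8.539805+1/2·(-21.468225)≈-4.756249
n=12: y≈-4.756249, sp=4, e=sp−y≈8.756249; I≈28.087516, D=e−e_prev≈13.296054; u=3/4·8.756249+0·28.087516+3/2·13.296054≈26.511267; next y=7/10·(-4.756249)+1/2·26.511267≈9.926260
n=13: y≈9.926260, sp=4, e=sp−y≈-5.926260; I≈22.161256, D=e−e_prev≈-14.682508; u=3/4·(-5.926260)+0·22.161256+3/2·(-14.682508)≈-26.468457; next y=7/10·9.926260+1/2·(-26.468457)≈-6.285847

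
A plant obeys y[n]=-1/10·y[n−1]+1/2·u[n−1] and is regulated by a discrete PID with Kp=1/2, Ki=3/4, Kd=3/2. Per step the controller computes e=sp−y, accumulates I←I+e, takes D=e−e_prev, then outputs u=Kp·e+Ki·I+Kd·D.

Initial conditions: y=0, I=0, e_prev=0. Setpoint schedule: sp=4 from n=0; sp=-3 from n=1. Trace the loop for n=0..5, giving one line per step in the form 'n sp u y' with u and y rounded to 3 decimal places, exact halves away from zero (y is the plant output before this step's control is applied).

0 4 11.000 0.000
1 -3 -26.375 5.500
2 -3 38.903 -13.738
3 -3 -76.948 20.825
4 -3 125.827 -40.556
5 -3 -233.774 66.969

(exact arithmetic carried between steps; '≈' marks a value shown rounded to 6 d.p. or computed from one; I and e_prev carry over from the previous line; the table rounds u and y to 3 d.p., halves away from zero)
n=0: y=0, sp=4, e=sp−y=4; I=4, D=e−e_prev=4; u=1/2·4+3/4·4+3/2·4=11; next y=-1/10·0+1/2·11=5.5
n=1: y=5.5, sp=-3, e=sp−y=-8.5; I=-4.5, D=e−e_prev=-12.5; u=1/2·(-8.5)+3/4·(-4.5)+3/2·(-12.5)=-26.375; next y=-1/10·5.5+1/2·(-26.375)=-13.7375
n=2: y=-13.7375, sp=-3, e=sp−y=10.7375; I=6.2375, D=e−e_prev=19.2375; u=1/2·10.7375+3/4·6.2375+3/2·19.2375=38.903125; next y=-1/10·(-13.7375)+1/2·38.903125≈20.825313
n=3: y≈20.825313, sp=-3, e=sp−y≈-23.825313; I≈-17.587813, D=e−e_prev≈-34.562813; u=1/2·(-23.825313)+3/4·(-17.587813)+3/2·(-34.562813)≈-76.947734; next y=-1/10·20.825313+1/2·(-76.947734)≈-40.556398
n=4: y≈-40.556398, sp=-3, e=sp−y≈37.556398; I≈19.968586, D=e−e_prev≈61.381711; u=1/2·37.556398+3/4·19.968586+3/2·61.381711≈125.827205; next y=-1/10·(-40.556398)+1/2·125.827205≈66.969242
n=5: y≈66.969242, sp=-3, e=sp−y≈-69.969242; I≈-50.000656, D=e−e_prev≈-107.525641; u=1/2·(-69.969242)+3/4·(-50.000656)+3/2·(-107.525641)≈-233.773575; next y=-1/10·66.969242+1/2·(-233.773575)≈-123.583712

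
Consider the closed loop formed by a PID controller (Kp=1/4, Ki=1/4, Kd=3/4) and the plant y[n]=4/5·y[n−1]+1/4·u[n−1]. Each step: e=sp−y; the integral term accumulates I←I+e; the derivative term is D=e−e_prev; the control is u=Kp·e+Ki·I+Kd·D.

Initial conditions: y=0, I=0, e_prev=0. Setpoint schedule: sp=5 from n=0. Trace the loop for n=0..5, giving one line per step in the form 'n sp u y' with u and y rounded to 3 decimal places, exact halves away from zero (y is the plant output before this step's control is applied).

(exact arithmetic carried between steps; '≈' marks a value shown rounded to 6 d.p. or computed from one; I and e_prev carry over from the previous line; the table rounds u and y to 3 d.p., halves away from zero)
n=0: y=0, sp=5, e=sp−y=5; I=5, D=e−e_prev=5; u=1/4·5+1/4·5+3/4·5=6.25; next y=4/5·0+1/4·6.25=1.5625
n=1: y=1.5625, sp=5, e=sp−y=3.4375; I=8.4375, D=e−e_prev=-1.5625; u=1/4·3.4375+1/4·8.4375+3/4·(-1.5625)=1.796875; next y=4/5·1.5625+1/4·1.796875≈1.699219
n=2: y≈1.699219, sp=5, e=sp−y≈3.300781; I≈11.738281, D=e−e_prev≈-0.136719; u=1/4·3.300781+1/4·11.738281+3/4·(-0.136719)≈3.657227; next y=4/5·1.699219+1/4·3.657227≈2.273682
n=3: y≈2.273682, sp=5, e=sp−y≈2.726318; I≈14.464600, D=e−e_prev≈-0.574463; u=1/4·2.726318+1/4·14.464600+3/4·(-0.574463)≈3.866882; next y=4/5·2.273682+1/4·3.866882≈2.785666
n=4: y≈2.785666, sp=5, e=sp−y≈2.214334; I≈16.678934, D=e−e_prev≈-0.511984; u=1/4·2.214334+1/4·16.678934+3/4·(-0.511984)≈4.339329; next y=4/5·2.785666+1/4·4.339329≈3.313365
n=5: y≈3.313365, sp=5, e=sp−y≈1.686635; I≈18.365569, D=e−e_prev≈-0.527699; u=1/4·1.686635+1/4·18.365569+3/4·(-0.527699)≈4.617277; next y=4/5·3.313365+1/4·4.617277≈3.805011

0 5 6.250 0.000
1 5 1.797 1.563
2 5 3.657 1.699
3 5 3.867 2.274
4 5 4.339 2.786
5 5 4.617 3.313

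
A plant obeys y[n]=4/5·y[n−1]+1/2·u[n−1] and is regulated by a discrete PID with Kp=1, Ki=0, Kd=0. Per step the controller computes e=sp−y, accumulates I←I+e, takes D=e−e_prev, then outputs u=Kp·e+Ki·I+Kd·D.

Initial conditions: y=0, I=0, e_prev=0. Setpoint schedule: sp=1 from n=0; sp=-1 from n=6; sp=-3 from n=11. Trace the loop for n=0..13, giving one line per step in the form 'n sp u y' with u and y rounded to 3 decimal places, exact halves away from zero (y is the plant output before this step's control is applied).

(exact arithmetic carried between steps; '≈' marks a value shown rounded to 6 d.p. or computed from one; I and e_prev carry over from the previous line; the table rounds u and y to 3 d.p., halves away from zero)
n=0: y=0, sp=1, e=sp−y=1; I=1, D=e−e_prev=1; u=1·1+0·1+0·1=1; next y=4/5·0+1/2·1=0.5
n=1: y=0.5, sp=1, e=sp−y=0.5; I=1.5, D=e−e_prev=-0.5; u=1·0.5+0·1.5+0·(-0.5)=0.5; next y=4/5·0.5+1/2·0.5=0.65
n=2: y=0.65, sp=1, e=sp−y=0.35; I=1.85, D=e−e_prev=-0.15; u=1·0.35+0·1.85+0·(-0.15)=0.35; next y=4/5·0.65+1/2·0.35=0.695
n=3: y=0.695, sp=1, e=sp−y=0.305; I=2.155, D=e−e_prev=-0.045; u=1·0.305+0·2.155+0·(-0.045)=0.305; next y=4/5·0.695+1/2·0.305=0.7085
n=4: y=0.7085, sp=1, e=sp−y=0.2915; I=2.4465, D=e−e_prev=-0.0135; u=1·0.2915+0·2.4465+0·(-0.0135)=0.2915; next y=4/5·0.7085+1/2·0.2915=0.71255
n=5: y=0.71255, sp=1, e=sp−y=0.28745; I=2.73395, D=e−e_prev=-0.00405; u=1·0.28745+0·2.73395+0·(-0.00405)=0.28745; next y=4/5·0.71255+1/2·0.28745=0.713765
n=6: y=0.713765, sp=-1, e=sp−y=-1.713765; I=1.020185, D=e−e_prev=-2.001215; u=1·(-1.713765)+0·1.020185+0·(-2.001215)=-1.713765; next y=4/5·0.713765+1/2·(-1.713765)≈-0.285871
n=7: y≈-0.285871, sp=-1, e=sp−y≈-0.714130; I≈0.306056, D=e−e_prev≈0.999636; u=1·(-0.714130)+0·0.306056+0·0.999636≈-0.714130; next y=4/5·(-0.285871)+1/2·(-0.714130)≈-0.585761
n=8: y≈-0.585761, sp=-1, e=sp−y≈-0.414239; I≈-0.108183, D=e−e_prev≈0.299891; u=1·(-0.414239)+0·(-0.108183)+0·0.299891≈-0.414239; next y=4/5·(-0.585761)+1/2·(-0.414239)≈-0.675728
n=9: y≈-0.675728, sp=-1, e=sp−y≈-0.324272; I≈-0.432455, D=e−e_prev≈0.089967; u=1·(-0.324272)+0·(-0.432455)+0·0.089967≈-0.324272; next y=4/5·(-0.675728)+1/2·(-0.324272)≈-0.702719
n=10: y≈-0.702719, sp=-1, e=sp−y≈-0.297281; I≈-0.729737, D=e−e_prev≈0.026990; u=1·(-0.297281)+0·(-0.729737)+0·0.026990≈-0.297281; next y=4/5·(-0.702719)+1/2·(-0.297281)≈-0.710816
n=11: y≈-0.710816, sp=-3, e=sp−y≈-2.289184; I≈-3.018921, D=e−e_prev≈-1.991903; u=1·(-2.289184)+0·(-3.018921)+0·(-1.991903)≈-2.289184; next y=4/5·(-0.710816)+1/2·(-2.289184)≈-1.713245
n=12: y≈-1.713245, sp=-3, e=sp−y≈-1.286755; I≈-4.305676, D=e−e_prev≈1.002429; u=1·(-1.286755)+0·(-4.305676)+0·1.002429≈-1.286755; next y=4/5·(-1.713245)+1/2·(-1.286755)≈-2.013973
n=13: y≈-2.013973, sp=-3, e=sp−y≈-0.986027; I≈-5.291703, D=e−e_prev≈0.300729; u=1·(-0.986027)+0·(-5.291703)+0·0.300729≈-0.986027; next y=4/5·(-2.013973)+1/2·(-0.986027)≈-2.104192

0 1 1.000 0.000
1 1 0.500 0.500
2 1 0.350 0.650
3 1 0.305 0.695
4 1 0.292 0.709
5 1 0.287 0.713
6 -1 -1.714 0.714
7 -1 -0.714 -0.286
8 -1 -0.414 -0.586
9 -1 -0.324 -0.676
10 -1 -0.297 -0.703
11 -3 -2.289 -0.711
12 -3 -1.287 -1.713
13 -3 -0.986 -2.014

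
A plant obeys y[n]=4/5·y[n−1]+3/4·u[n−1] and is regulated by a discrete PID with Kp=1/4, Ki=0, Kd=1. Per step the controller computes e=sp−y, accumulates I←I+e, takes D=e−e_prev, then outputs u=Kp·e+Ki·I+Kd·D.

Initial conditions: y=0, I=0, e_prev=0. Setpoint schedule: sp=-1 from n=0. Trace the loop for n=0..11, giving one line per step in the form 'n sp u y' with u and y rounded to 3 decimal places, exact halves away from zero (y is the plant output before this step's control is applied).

0 -1 -1.250 0.000
1 -1 0.922 -0.938
2 -1 -1.114 -0.059
3 -1 0.795 -0.883
4 -1 -0.995 -0.110
5 -1 0.683 -0.834
6 -1 -0.890 -0.155
7 -1 0.584 -0.792
8 -1 -0.798 -0.195
9 -1 0.498 -0.755
10 -1 -0.717 -0.230
11 -1 0.422 -0.722

(exact arithmetic carried between steps; '≈' marks a value shown rounded to 6 d.p. or computed from one; I and e_prev carry over from the previous line; the table rounds u and y to 3 d.p., halves away from zero)
n=0: y=0, sp=-1, e=sp−y=-1; I=-1, D=e−e_prev=-1; u=1/4·(-1)+0·(-1)+1·(-1)=-1.25; next y=4/5·0+3/4·(-1.25)=-0.9375
n=1: y=-0.9375, sp=-1, e=sp−y=-0.0625; I=-1.0625, D=e−e_prev=0.9375; u=1/4·(-0.0625)+0·(-1.0625)+1·0.9375=0.921875; next y=4/5·(-0.9375)+3/4·0.921875≈-0.058594
n=2: y≈-0.058594, sp=-1, e=sp−y≈-0.941406; I≈-2.003906, D=e−e_prev≈-0.878906; u=1/4·(-0.941406)+0·(-2.003906)+1·(-0.878906)≈-1.114258; next y=4/5·(-0.058594)+3/4·(-1.114258)≈-0.882568
n=3: y≈-0.882568, sp=-1, e=sp−y≈-0.117432; I≈-2.121338, D=e−e_prev≈0.823975; u=1/4·(-0.117432)+0·(-2.121338)+1·0.823975≈0.794617; next y=4/5·(-0.882568)+3/4·0.794617≈-0.110092
n=4: y≈-0.110092, sp=-1, e=sp−y≈-0.889908; I≈-3.011246, D=e−e_prev≈-0.772476; u=1/4·(-0.889908)+0·(-3.011246)+1·(-0.772476)≈-0.994953; next y=4/5·(-0.110092)+3/4·(-0.994953)≈-0.834289
n=5: y≈-0.834289, sp=-1, e=sp−y≈-0.165711; I≈-3.176957, D=e−e_prev≈0.724196; u=1/4·(-0.165711)+0·(-3.176957)+1·0.724196≈0.682769; next y=4/5·(-0.834289)+3/4·0.682769≈-0.155354
n=6: y≈-0.155354, sp=-1, e=sp−y≈-0.844646; I≈-4.021603, D=e−e_prev≈-0.678934; u=1/4·(-0.844646)+0·(-4.021603)+1·(-0.678934)≈-0.890096; next y=4/5·(-0.155354)+3/4·(-0.890096)≈-0.791855
n=7: y≈-0.791855, sp=-1, e=sp−y≈-0.208145; I≈-4.229747, D=e−e_prev≈0.636501; u=1/4·(-0.208145)+0·(-4.229747)+1·0.636501≈0.584465; next y=4/5·(-0.791855)+3/4·0.584465≈-0.195136
n=8: y≈-0.195136, sp=-1, e=sp−y≈-0.804864; I≈-5.034612, D=e−e_prev≈-0.596719; u=1/4·(-0.804864)+0·(-5.034612)+1·(-0.596719)≈-0.797936; next y=4/5·(-0.195136)+3/4·(-0.797936)≈-0.754560
n=9: y≈-0.754560, sp=-1, e=sp−y≈-0.245440; I≈-5.280051, D=e−e_prev≈0.559425; u=1/4·(-0.245440)+0·(-5.280051)+1·0.559425≈0.498065; next y=4/5·(-0.754560)+3/4·0.498065≈-0.230100
n=10: y≈-0.230100, sp=-1, e=sp−y≈-0.769900; I≈-6.049952, D=e−e_prev≈-0.524460; u=1/4·(-0.769900)+0·(-6.049952)+1·(-0.524460)≈-0.716936; next y=4/5·(-0.230100)+3/4·(-0.716936)≈-0.721781
n=11: y≈-0.721781, sp=-1, e=sp−y≈-0.278219; I≈-6.328170, D=e−e_prev≈0.491682; u=1/4·(-0.278219)+0·(-6.328170)+1·0.491682≈0.422127; next y=4/5·(-0.721781)+3/4·0.422127≈-0.260830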